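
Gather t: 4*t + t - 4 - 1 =5*t - 5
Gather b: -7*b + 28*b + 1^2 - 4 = 21*b - 3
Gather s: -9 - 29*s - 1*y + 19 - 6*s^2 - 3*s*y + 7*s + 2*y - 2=-6*s^2 + s*(-3*y - 22) + y + 8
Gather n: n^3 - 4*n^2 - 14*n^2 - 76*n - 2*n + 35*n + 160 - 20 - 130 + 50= n^3 - 18*n^2 - 43*n + 60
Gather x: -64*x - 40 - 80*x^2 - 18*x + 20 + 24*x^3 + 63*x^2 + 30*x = 24*x^3 - 17*x^2 - 52*x - 20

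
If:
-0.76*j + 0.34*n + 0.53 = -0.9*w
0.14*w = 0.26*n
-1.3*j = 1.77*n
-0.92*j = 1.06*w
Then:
No Solution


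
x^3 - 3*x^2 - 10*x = x*(x - 5)*(x + 2)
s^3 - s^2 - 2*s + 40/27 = (s - 5/3)*(s - 2/3)*(s + 4/3)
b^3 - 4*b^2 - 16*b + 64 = (b - 4)^2*(b + 4)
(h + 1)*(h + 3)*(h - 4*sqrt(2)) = h^3 - 4*sqrt(2)*h^2 + 4*h^2 - 16*sqrt(2)*h + 3*h - 12*sqrt(2)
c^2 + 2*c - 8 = (c - 2)*(c + 4)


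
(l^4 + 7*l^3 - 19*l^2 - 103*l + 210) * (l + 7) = l^5 + 14*l^4 + 30*l^3 - 236*l^2 - 511*l + 1470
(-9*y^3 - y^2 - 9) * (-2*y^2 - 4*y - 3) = 18*y^5 + 38*y^4 + 31*y^3 + 21*y^2 + 36*y + 27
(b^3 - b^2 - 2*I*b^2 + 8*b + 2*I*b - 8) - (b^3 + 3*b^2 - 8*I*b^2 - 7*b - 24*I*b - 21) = -4*b^2 + 6*I*b^2 + 15*b + 26*I*b + 13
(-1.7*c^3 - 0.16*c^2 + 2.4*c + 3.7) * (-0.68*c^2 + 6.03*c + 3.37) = 1.156*c^5 - 10.1422*c^4 - 8.3258*c^3 + 11.4168*c^2 + 30.399*c + 12.469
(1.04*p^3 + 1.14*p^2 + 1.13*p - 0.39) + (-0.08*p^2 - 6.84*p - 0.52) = 1.04*p^3 + 1.06*p^2 - 5.71*p - 0.91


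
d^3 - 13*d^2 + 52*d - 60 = (d - 6)*(d - 5)*(d - 2)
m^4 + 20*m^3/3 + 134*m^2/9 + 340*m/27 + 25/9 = (m + 1/3)*(m + 5/3)^2*(m + 3)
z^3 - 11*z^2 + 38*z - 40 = (z - 5)*(z - 4)*(z - 2)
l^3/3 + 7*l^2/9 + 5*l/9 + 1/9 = (l/3 + 1/3)*(l + 1/3)*(l + 1)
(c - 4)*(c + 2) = c^2 - 2*c - 8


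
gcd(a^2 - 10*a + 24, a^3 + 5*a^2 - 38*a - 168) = a - 6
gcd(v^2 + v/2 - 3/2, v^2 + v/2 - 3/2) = v^2 + v/2 - 3/2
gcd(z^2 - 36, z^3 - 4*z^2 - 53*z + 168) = 1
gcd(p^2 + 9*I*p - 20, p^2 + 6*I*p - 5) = p + 5*I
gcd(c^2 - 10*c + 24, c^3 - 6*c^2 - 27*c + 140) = c - 4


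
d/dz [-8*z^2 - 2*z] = -16*z - 2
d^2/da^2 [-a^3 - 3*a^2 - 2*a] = -6*a - 6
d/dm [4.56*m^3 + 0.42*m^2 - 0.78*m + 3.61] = 13.68*m^2 + 0.84*m - 0.78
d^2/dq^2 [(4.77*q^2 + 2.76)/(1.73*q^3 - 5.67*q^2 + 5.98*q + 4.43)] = (28.552266*q^6 - 196.9605*q^4 - 621.496134*q^3 + 1422.58563*q^2 - 688.40748*q + 523.270866)/(5.177717*q^9 - 50.909229*q^8 + 220.545417*q^7 - 494.45913*q^6 + 501.621864*q^5 + 93.9552089999998*q^4 - 585.537005*q^3 + 141.436167*q^2 + 352.070706*q + 86.938307)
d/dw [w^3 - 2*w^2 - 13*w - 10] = 3*w^2 - 4*w - 13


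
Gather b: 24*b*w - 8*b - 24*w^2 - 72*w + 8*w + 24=b*(24*w - 8) - 24*w^2 - 64*w + 24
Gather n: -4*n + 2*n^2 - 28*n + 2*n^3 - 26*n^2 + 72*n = 2*n^3 - 24*n^2 + 40*n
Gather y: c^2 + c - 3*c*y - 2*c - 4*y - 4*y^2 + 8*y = c^2 - c - 4*y^2 + y*(4 - 3*c)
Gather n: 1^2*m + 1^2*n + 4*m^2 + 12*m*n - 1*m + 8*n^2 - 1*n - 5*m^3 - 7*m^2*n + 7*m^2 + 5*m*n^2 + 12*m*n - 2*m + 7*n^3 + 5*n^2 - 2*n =-5*m^3 + 11*m^2 - 2*m + 7*n^3 + n^2*(5*m + 13) + n*(-7*m^2 + 24*m - 2)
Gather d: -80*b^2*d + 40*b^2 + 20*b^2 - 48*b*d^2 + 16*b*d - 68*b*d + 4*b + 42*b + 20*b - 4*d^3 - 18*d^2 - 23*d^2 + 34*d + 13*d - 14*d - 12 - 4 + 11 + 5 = 60*b^2 + 66*b - 4*d^3 + d^2*(-48*b - 41) + d*(-80*b^2 - 52*b + 33)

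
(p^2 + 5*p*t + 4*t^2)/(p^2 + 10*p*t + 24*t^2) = (p + t)/(p + 6*t)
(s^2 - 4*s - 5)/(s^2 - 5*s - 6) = (s - 5)/(s - 6)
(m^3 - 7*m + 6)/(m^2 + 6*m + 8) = (m^3 - 7*m + 6)/(m^2 + 6*m + 8)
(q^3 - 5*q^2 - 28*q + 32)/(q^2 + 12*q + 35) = (q^3 - 5*q^2 - 28*q + 32)/(q^2 + 12*q + 35)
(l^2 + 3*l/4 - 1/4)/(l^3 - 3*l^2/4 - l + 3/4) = (4*l - 1)/(4*l^2 - 7*l + 3)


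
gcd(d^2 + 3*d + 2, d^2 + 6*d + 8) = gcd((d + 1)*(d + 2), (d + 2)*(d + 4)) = d + 2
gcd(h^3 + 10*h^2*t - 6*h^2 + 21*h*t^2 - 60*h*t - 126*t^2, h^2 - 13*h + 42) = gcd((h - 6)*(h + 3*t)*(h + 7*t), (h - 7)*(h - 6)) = h - 6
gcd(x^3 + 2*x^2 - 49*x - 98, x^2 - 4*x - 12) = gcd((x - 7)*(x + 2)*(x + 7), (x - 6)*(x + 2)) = x + 2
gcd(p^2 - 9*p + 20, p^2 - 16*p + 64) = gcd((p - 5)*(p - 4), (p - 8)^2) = 1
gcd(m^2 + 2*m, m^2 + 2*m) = m^2 + 2*m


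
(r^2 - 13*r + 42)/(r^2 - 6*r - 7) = (r - 6)/(r + 1)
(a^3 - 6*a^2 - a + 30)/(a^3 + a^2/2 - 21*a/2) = 2*(a^2 - 3*a - 10)/(a*(2*a + 7))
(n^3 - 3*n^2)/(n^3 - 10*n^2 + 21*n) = n/(n - 7)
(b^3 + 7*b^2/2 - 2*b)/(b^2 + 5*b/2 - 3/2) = b*(b + 4)/(b + 3)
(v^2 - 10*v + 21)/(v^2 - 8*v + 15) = (v - 7)/(v - 5)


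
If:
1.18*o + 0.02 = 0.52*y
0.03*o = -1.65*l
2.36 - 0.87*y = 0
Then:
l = -0.02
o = 1.18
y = 2.71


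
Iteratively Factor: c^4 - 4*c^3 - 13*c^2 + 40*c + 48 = (c - 4)*(c^3 - 13*c - 12) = (c - 4)*(c + 3)*(c^2 - 3*c - 4) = (c - 4)*(c + 1)*(c + 3)*(c - 4)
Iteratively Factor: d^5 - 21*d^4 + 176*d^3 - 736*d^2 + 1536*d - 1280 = (d - 4)*(d^4 - 17*d^3 + 108*d^2 - 304*d + 320) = (d - 4)^2*(d^3 - 13*d^2 + 56*d - 80) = (d - 4)^3*(d^2 - 9*d + 20) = (d - 4)^4*(d - 5)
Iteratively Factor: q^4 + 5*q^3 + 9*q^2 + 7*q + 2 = (q + 1)*(q^3 + 4*q^2 + 5*q + 2) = (q + 1)^2*(q^2 + 3*q + 2) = (q + 1)^2*(q + 2)*(q + 1)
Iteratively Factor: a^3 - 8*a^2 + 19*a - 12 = (a - 4)*(a^2 - 4*a + 3) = (a - 4)*(a - 3)*(a - 1)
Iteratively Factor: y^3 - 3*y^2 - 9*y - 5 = (y + 1)*(y^2 - 4*y - 5) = (y + 1)^2*(y - 5)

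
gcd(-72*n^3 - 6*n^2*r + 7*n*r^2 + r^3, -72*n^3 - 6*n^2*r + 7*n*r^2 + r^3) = -72*n^3 - 6*n^2*r + 7*n*r^2 + r^3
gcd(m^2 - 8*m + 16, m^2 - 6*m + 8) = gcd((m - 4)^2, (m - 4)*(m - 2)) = m - 4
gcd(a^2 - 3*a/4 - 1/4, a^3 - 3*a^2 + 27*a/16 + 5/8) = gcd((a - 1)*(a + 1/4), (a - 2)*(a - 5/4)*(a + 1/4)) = a + 1/4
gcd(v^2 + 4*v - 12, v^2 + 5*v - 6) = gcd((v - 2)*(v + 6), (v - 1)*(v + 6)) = v + 6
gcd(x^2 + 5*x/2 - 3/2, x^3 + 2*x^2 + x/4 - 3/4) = x - 1/2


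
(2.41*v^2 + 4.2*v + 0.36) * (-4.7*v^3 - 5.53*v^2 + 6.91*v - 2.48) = -11.327*v^5 - 33.0673*v^4 - 8.2649*v^3 + 21.0544*v^2 - 7.9284*v - 0.8928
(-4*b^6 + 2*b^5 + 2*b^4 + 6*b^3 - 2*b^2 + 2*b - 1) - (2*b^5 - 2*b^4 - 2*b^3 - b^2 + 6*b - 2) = -4*b^6 + 4*b^4 + 8*b^3 - b^2 - 4*b + 1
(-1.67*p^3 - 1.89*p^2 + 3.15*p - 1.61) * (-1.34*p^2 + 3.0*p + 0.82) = 2.2378*p^5 - 2.4774*p^4 - 11.2604*p^3 + 10.0576*p^2 - 2.247*p - 1.3202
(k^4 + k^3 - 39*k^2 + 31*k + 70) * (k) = k^5 + k^4 - 39*k^3 + 31*k^2 + 70*k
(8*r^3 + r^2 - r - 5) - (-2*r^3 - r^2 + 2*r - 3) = 10*r^3 + 2*r^2 - 3*r - 2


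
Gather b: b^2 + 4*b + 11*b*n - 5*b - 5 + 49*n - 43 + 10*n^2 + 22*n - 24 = b^2 + b*(11*n - 1) + 10*n^2 + 71*n - 72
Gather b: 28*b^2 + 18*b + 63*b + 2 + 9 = 28*b^2 + 81*b + 11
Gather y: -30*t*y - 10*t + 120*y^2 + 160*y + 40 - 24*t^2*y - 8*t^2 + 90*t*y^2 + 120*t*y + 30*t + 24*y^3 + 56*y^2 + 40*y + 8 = -8*t^2 + 20*t + 24*y^3 + y^2*(90*t + 176) + y*(-24*t^2 + 90*t + 200) + 48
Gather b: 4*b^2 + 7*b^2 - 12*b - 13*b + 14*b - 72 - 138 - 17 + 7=11*b^2 - 11*b - 220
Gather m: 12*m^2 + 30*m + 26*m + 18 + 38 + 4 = 12*m^2 + 56*m + 60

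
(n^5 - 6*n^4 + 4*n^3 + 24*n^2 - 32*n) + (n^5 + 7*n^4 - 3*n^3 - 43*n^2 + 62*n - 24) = 2*n^5 + n^4 + n^3 - 19*n^2 + 30*n - 24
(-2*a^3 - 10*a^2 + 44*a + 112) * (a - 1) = -2*a^4 - 8*a^3 + 54*a^2 + 68*a - 112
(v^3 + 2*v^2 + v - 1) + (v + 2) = v^3 + 2*v^2 + 2*v + 1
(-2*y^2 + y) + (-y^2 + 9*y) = -3*y^2 + 10*y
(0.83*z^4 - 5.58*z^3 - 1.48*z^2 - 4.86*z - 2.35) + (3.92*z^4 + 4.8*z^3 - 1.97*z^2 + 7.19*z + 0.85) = 4.75*z^4 - 0.78*z^3 - 3.45*z^2 + 2.33*z - 1.5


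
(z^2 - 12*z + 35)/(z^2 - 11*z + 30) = (z - 7)/(z - 6)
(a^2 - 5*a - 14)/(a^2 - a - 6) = (a - 7)/(a - 3)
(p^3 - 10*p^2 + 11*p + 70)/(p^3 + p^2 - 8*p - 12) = (p^2 - 12*p + 35)/(p^2 - p - 6)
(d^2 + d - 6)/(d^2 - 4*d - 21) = (d - 2)/(d - 7)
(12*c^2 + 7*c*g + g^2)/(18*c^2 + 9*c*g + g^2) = (4*c + g)/(6*c + g)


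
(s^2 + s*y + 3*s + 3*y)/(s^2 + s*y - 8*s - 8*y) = (s + 3)/(s - 8)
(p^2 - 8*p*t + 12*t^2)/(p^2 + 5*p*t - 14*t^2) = (p - 6*t)/(p + 7*t)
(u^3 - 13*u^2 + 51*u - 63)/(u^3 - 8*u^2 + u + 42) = (u - 3)/(u + 2)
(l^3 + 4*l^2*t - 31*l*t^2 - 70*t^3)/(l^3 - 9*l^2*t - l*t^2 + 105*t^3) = (-l^2 - 9*l*t - 14*t^2)/(-l^2 + 4*l*t + 21*t^2)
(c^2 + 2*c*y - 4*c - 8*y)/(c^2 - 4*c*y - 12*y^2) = (4 - c)/(-c + 6*y)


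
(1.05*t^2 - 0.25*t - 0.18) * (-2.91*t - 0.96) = -3.0555*t^3 - 0.2805*t^2 + 0.7638*t + 0.1728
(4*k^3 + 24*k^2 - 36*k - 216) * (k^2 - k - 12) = 4*k^5 + 20*k^4 - 108*k^3 - 468*k^2 + 648*k + 2592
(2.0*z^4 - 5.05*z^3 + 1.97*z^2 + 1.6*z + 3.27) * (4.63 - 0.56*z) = -1.12*z^5 + 12.088*z^4 - 24.4847*z^3 + 8.2251*z^2 + 5.5768*z + 15.1401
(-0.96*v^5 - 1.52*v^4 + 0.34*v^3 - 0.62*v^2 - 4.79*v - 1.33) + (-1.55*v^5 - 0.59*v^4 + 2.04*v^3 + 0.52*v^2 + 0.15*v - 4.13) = -2.51*v^5 - 2.11*v^4 + 2.38*v^3 - 0.1*v^2 - 4.64*v - 5.46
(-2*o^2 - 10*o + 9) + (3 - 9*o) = -2*o^2 - 19*o + 12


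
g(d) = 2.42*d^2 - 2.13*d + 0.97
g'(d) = 4.84*d - 2.13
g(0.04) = 0.89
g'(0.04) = -1.94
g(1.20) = 1.90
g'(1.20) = 3.68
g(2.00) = 6.39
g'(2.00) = 7.55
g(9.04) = 179.48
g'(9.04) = 41.62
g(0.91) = 1.04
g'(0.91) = 2.27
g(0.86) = 0.93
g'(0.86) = 2.03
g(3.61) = 24.82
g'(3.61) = 15.34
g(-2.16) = 16.86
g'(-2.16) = -12.58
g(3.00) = 16.36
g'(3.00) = 12.39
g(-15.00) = 577.42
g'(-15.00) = -74.73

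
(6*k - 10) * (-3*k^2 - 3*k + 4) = -18*k^3 + 12*k^2 + 54*k - 40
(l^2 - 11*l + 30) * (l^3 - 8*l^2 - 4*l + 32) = l^5 - 19*l^4 + 114*l^3 - 164*l^2 - 472*l + 960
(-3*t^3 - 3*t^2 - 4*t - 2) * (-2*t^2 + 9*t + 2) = 6*t^5 - 21*t^4 - 25*t^3 - 38*t^2 - 26*t - 4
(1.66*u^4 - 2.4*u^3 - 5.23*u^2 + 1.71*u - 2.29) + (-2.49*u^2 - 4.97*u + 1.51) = 1.66*u^4 - 2.4*u^3 - 7.72*u^2 - 3.26*u - 0.78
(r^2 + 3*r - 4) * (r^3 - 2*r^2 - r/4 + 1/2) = r^5 + r^4 - 41*r^3/4 + 31*r^2/4 + 5*r/2 - 2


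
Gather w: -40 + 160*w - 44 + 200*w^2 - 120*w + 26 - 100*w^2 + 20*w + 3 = 100*w^2 + 60*w - 55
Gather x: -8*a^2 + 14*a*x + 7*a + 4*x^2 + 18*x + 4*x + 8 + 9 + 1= -8*a^2 + 7*a + 4*x^2 + x*(14*a + 22) + 18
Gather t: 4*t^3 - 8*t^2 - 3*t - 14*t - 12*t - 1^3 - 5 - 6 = 4*t^3 - 8*t^2 - 29*t - 12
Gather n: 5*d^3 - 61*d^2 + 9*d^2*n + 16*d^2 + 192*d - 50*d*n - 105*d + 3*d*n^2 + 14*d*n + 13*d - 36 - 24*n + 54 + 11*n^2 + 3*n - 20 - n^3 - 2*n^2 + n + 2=5*d^3 - 45*d^2 + 100*d - n^3 + n^2*(3*d + 9) + n*(9*d^2 - 36*d - 20)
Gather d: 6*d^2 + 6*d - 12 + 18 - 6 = 6*d^2 + 6*d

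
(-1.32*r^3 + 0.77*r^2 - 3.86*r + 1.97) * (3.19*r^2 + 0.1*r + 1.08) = -4.2108*r^5 + 2.3243*r^4 - 13.662*r^3 + 6.7299*r^2 - 3.9718*r + 2.1276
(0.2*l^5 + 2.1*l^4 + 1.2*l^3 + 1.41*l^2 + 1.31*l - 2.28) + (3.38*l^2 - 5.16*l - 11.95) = 0.2*l^5 + 2.1*l^4 + 1.2*l^3 + 4.79*l^2 - 3.85*l - 14.23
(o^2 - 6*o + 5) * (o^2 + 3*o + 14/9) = o^4 - 3*o^3 - 103*o^2/9 + 17*o/3 + 70/9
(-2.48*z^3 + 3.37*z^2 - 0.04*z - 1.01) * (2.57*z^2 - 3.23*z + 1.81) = -6.3736*z^5 + 16.6713*z^4 - 15.4767*z^3 + 3.6332*z^2 + 3.1899*z - 1.8281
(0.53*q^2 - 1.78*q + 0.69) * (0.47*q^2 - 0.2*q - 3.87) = 0.2491*q^4 - 0.9426*q^3 - 1.3708*q^2 + 6.7506*q - 2.6703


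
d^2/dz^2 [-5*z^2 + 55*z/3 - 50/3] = -10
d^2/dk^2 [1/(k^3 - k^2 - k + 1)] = 4*(3*k^2 + 2*k + 1)/(k^7 - k^6 - 3*k^5 + 3*k^4 + 3*k^3 - 3*k^2 - k + 1)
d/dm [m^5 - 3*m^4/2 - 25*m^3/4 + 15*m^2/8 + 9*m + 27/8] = 5*m^4 - 6*m^3 - 75*m^2/4 + 15*m/4 + 9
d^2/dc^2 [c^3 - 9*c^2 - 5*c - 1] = 6*c - 18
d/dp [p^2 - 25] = 2*p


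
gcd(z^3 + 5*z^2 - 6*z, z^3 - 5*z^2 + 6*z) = z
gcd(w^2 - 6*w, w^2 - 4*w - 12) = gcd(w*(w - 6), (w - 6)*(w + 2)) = w - 6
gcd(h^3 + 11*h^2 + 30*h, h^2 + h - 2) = 1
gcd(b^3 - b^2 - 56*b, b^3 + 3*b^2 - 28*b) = b^2 + 7*b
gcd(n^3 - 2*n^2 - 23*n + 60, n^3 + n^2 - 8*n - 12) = n - 3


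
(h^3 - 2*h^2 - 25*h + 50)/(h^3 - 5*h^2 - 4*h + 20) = (h + 5)/(h + 2)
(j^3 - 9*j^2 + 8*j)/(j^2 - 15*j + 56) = j*(j - 1)/(j - 7)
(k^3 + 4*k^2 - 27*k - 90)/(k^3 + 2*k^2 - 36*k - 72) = (k^2 - 2*k - 15)/(k^2 - 4*k - 12)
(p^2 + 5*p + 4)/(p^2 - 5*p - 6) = (p + 4)/(p - 6)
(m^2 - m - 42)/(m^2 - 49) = (m + 6)/(m + 7)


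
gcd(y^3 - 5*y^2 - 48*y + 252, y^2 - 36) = y - 6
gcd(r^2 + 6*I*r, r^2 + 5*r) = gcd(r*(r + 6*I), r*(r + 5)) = r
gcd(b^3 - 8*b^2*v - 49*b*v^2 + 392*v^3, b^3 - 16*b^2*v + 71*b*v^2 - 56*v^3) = b^2 - 15*b*v + 56*v^2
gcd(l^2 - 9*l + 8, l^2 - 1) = l - 1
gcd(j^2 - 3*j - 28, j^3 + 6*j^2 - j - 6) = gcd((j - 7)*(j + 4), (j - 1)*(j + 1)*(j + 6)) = 1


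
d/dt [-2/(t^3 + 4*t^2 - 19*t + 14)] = 2*(3*t^2 + 8*t - 19)/(t^3 + 4*t^2 - 19*t + 14)^2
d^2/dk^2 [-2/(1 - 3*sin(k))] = 6*(-3*sin(k)^2 - sin(k) + 6)/(3*sin(k) - 1)^3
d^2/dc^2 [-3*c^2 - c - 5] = -6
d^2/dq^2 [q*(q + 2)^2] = 6*q + 8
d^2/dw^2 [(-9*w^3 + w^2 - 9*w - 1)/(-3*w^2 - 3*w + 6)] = 2*(37*w^3 - 57*w^2 + 165*w + 17)/(3*(w^6 + 3*w^5 - 3*w^4 - 11*w^3 + 6*w^2 + 12*w - 8))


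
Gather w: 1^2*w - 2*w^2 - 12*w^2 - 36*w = -14*w^2 - 35*w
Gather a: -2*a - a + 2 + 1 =3 - 3*a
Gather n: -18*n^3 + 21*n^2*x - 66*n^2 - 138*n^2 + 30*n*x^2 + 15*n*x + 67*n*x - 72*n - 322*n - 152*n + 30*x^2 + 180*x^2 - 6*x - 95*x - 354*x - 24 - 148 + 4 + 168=-18*n^3 + n^2*(21*x - 204) + n*(30*x^2 + 82*x - 546) + 210*x^2 - 455*x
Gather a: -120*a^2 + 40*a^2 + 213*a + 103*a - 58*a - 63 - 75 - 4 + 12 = -80*a^2 + 258*a - 130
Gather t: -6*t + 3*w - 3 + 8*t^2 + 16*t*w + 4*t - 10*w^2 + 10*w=8*t^2 + t*(16*w - 2) - 10*w^2 + 13*w - 3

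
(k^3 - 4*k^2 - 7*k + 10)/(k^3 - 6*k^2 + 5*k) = (k + 2)/k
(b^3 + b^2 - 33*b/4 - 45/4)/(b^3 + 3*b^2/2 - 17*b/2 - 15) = (b + 3/2)/(b + 2)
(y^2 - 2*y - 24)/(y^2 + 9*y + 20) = (y - 6)/(y + 5)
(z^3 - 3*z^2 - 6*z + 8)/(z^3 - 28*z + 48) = (z^2 + z - 2)/(z^2 + 4*z - 12)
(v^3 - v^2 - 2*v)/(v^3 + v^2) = (v - 2)/v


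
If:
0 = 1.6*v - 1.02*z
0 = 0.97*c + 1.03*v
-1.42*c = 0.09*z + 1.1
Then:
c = -0.85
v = 0.80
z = 1.26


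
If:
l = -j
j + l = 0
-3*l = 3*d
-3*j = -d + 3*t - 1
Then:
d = 1/2 - 3*t/2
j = 1/2 - 3*t/2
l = 3*t/2 - 1/2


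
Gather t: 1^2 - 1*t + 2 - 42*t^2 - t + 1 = -42*t^2 - 2*t + 4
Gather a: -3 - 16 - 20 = -39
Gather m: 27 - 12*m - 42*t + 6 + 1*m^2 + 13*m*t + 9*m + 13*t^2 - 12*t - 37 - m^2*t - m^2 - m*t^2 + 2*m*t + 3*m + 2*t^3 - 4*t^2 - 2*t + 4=-m^2*t + m*(-t^2 + 15*t) + 2*t^3 + 9*t^2 - 56*t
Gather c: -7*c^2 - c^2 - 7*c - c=-8*c^2 - 8*c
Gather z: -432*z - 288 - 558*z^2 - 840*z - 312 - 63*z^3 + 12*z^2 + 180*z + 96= -63*z^3 - 546*z^2 - 1092*z - 504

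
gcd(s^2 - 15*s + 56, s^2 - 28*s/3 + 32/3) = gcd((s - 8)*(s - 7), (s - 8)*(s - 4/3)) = s - 8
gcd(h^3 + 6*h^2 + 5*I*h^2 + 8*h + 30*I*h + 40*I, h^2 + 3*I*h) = 1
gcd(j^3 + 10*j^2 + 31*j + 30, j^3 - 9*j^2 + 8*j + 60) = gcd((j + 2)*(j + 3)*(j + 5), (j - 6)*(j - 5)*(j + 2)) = j + 2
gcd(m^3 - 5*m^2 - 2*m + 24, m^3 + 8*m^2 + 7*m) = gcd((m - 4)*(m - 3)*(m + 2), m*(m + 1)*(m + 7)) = 1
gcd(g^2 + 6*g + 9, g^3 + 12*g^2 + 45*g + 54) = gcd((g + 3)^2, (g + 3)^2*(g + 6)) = g^2 + 6*g + 9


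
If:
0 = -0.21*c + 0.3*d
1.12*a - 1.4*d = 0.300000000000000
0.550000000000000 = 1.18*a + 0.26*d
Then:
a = 0.44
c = 0.19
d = 0.13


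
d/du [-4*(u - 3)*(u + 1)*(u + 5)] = -12*u^2 - 24*u + 52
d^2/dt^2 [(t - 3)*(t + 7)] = 2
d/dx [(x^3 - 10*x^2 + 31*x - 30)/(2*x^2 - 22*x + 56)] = (x^4 - 22*x^3 + 163*x^2 - 500*x + 538)/(2*(x^4 - 22*x^3 + 177*x^2 - 616*x + 784))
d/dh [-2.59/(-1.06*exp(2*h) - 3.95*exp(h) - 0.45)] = (-5.4908*exp(h) - 10.2305)*exp(h)/(1.06*exp(2*h) + 3.95*exp(h) + 0.45)^2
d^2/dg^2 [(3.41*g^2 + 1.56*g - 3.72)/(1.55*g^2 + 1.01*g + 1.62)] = (1.4210854715202e-14*g^4 - 3.18091*g^3 - 104.99886*g^2 - 58.44492*g + 23.88576)/(3.723875*g^6 + 7.279575*g^5 + 16.419615*g^4 + 16.246961*g^3 + 17.161146*g^2 + 7.951932*g + 4.251528)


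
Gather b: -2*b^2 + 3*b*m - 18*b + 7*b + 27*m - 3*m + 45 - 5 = -2*b^2 + b*(3*m - 11) + 24*m + 40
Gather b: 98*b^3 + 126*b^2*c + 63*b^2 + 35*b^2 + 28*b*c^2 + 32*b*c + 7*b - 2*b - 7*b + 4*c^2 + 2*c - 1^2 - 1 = 98*b^3 + b^2*(126*c + 98) + b*(28*c^2 + 32*c - 2) + 4*c^2 + 2*c - 2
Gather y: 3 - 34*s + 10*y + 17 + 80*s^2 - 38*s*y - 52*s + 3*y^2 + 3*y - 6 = 80*s^2 - 86*s + 3*y^2 + y*(13 - 38*s) + 14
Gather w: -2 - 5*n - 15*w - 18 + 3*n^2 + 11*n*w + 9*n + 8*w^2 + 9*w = 3*n^2 + 4*n + 8*w^2 + w*(11*n - 6) - 20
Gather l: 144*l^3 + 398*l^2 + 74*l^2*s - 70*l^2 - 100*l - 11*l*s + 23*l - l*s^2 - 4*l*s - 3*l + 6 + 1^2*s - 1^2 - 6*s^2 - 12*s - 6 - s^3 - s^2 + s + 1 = 144*l^3 + l^2*(74*s + 328) + l*(-s^2 - 15*s - 80) - s^3 - 7*s^2 - 10*s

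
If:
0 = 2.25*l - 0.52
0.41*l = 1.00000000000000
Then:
No Solution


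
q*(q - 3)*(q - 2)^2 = q^4 - 7*q^3 + 16*q^2 - 12*q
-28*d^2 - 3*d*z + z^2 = (-7*d + z)*(4*d + z)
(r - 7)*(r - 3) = r^2 - 10*r + 21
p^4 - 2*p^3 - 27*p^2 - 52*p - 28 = (p - 7)*(p + 1)*(p + 2)^2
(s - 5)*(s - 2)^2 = s^3 - 9*s^2 + 24*s - 20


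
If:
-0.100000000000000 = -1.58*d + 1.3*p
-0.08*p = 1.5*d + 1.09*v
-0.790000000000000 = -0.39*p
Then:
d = 1.73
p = 2.03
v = -2.53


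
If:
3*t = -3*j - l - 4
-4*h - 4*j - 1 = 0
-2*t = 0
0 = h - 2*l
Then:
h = 13/10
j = -31/20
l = 13/20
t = 0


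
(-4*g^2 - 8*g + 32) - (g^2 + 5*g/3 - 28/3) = -5*g^2 - 29*g/3 + 124/3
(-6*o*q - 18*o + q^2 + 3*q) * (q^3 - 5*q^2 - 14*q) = -6*o*q^4 + 12*o*q^3 + 174*o*q^2 + 252*o*q + q^5 - 2*q^4 - 29*q^3 - 42*q^2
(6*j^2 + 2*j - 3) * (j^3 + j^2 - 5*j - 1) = 6*j^5 + 8*j^4 - 31*j^3 - 19*j^2 + 13*j + 3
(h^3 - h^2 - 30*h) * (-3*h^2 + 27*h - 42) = -3*h^5 + 30*h^4 + 21*h^3 - 768*h^2 + 1260*h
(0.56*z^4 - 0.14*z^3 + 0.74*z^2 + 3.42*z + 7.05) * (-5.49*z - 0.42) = -3.0744*z^5 + 0.5334*z^4 - 4.0038*z^3 - 19.0866*z^2 - 40.1409*z - 2.961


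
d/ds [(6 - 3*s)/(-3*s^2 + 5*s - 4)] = 9*(-s^2 + 4*s - 2)/(9*s^4 - 30*s^3 + 49*s^2 - 40*s + 16)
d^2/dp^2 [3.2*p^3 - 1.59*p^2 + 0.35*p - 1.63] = 19.2*p - 3.18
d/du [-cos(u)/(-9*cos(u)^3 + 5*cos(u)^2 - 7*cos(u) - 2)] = 16*(18*cos(u)^3 - 5*cos(u)^2 - 2)*sin(u)/(-55*cos(u) + 10*cos(2*u) - 9*cos(3*u) + 2)^2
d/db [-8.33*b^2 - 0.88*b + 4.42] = -16.66*b - 0.88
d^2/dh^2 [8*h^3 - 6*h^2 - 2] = 48*h - 12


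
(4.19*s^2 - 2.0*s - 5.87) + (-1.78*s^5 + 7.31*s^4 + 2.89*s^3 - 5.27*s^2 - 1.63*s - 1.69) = -1.78*s^5 + 7.31*s^4 + 2.89*s^3 - 1.08*s^2 - 3.63*s - 7.56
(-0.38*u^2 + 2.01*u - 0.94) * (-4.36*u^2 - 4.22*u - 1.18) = 1.6568*u^4 - 7.16*u^3 - 3.9354*u^2 + 1.595*u + 1.1092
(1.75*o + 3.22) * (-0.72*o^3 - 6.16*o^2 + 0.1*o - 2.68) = -1.26*o^4 - 13.0984*o^3 - 19.6602*o^2 - 4.368*o - 8.6296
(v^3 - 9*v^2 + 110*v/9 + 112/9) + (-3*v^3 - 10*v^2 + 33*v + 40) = -2*v^3 - 19*v^2 + 407*v/9 + 472/9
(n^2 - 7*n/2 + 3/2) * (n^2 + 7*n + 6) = n^4 + 7*n^3/2 - 17*n^2 - 21*n/2 + 9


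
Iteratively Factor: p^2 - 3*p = (p - 3)*(p)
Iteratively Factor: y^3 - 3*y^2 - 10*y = (y - 5)*(y^2 + 2*y) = y*(y - 5)*(y + 2)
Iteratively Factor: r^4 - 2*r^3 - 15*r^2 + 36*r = (r - 3)*(r^3 + r^2 - 12*r) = r*(r - 3)*(r^2 + r - 12) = r*(r - 3)*(r + 4)*(r - 3)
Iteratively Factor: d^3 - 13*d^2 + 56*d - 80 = (d - 4)*(d^2 - 9*d + 20) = (d - 4)^2*(d - 5)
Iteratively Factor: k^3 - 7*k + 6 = (k + 3)*(k^2 - 3*k + 2) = (k - 2)*(k + 3)*(k - 1)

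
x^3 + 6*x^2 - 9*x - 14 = (x - 2)*(x + 1)*(x + 7)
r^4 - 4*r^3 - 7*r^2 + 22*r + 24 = (r - 4)*(r - 3)*(r + 1)*(r + 2)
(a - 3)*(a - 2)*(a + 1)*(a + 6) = a^4 + 2*a^3 - 23*a^2 + 12*a + 36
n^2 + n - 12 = (n - 3)*(n + 4)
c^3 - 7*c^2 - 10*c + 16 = (c - 8)*(c - 1)*(c + 2)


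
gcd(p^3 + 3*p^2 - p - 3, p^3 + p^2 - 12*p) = 1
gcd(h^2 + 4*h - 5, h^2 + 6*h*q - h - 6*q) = h - 1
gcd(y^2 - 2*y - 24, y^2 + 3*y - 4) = y + 4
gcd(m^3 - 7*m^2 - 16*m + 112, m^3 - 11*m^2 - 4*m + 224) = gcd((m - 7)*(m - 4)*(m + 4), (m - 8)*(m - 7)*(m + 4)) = m^2 - 3*m - 28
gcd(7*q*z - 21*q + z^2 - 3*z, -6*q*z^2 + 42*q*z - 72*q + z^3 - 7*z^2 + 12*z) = z - 3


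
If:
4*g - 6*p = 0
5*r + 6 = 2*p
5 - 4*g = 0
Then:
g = 5/4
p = 5/6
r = -13/15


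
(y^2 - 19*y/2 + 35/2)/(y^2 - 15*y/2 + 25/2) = (y - 7)/(y - 5)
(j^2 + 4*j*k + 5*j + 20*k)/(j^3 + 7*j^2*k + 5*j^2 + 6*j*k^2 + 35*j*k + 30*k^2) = (j + 4*k)/(j^2 + 7*j*k + 6*k^2)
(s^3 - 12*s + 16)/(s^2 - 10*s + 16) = (s^2 + 2*s - 8)/(s - 8)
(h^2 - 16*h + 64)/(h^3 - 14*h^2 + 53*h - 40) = (h - 8)/(h^2 - 6*h + 5)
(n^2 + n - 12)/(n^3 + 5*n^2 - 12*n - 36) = (n + 4)/(n^2 + 8*n + 12)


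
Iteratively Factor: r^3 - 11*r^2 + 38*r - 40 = (r - 2)*(r^2 - 9*r + 20) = (r - 4)*(r - 2)*(r - 5)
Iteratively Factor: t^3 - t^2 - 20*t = (t - 5)*(t^2 + 4*t) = (t - 5)*(t + 4)*(t)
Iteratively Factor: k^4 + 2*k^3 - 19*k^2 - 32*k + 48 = (k + 3)*(k^3 - k^2 - 16*k + 16) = (k + 3)*(k + 4)*(k^2 - 5*k + 4) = (k - 1)*(k + 3)*(k + 4)*(k - 4)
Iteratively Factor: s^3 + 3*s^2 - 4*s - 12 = (s - 2)*(s^2 + 5*s + 6) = (s - 2)*(s + 2)*(s + 3)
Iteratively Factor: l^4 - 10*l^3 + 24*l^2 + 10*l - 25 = (l - 1)*(l^3 - 9*l^2 + 15*l + 25) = (l - 5)*(l - 1)*(l^2 - 4*l - 5) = (l - 5)^2*(l - 1)*(l + 1)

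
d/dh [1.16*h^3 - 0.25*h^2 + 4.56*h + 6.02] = 3.48*h^2 - 0.5*h + 4.56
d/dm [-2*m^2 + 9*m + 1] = 9 - 4*m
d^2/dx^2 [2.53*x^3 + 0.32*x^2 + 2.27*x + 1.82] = 15.18*x + 0.64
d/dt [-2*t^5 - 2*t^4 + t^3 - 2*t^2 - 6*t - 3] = -10*t^4 - 8*t^3 + 3*t^2 - 4*t - 6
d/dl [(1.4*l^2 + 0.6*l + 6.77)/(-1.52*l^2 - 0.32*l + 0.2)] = (0.464*l^2 + 21.1408*l + 2.2864)/(2.3104*l^4 + 0.9728*l^3 - 0.5056*l^2 - 0.128*l + 0.04)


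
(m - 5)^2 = m^2 - 10*m + 25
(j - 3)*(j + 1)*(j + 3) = j^3 + j^2 - 9*j - 9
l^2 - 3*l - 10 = (l - 5)*(l + 2)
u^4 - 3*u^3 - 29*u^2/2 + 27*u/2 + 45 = (u - 5)*(u + 2)*(u - 3*sqrt(2)/2)*(u + 3*sqrt(2)/2)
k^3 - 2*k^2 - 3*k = k*(k - 3)*(k + 1)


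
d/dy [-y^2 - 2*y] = -2*y - 2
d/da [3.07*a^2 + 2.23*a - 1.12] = 6.14*a + 2.23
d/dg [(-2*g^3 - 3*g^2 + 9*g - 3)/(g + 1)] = (-4*g^3 - 9*g^2 - 6*g + 12)/(g^2 + 2*g + 1)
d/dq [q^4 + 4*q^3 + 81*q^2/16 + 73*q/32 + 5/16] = 4*q^3 + 12*q^2 + 81*q/8 + 73/32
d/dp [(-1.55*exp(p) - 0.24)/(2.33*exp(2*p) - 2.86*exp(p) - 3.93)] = (3.6115*exp(2*p) + 1.1184*exp(p) + 5.4051)*exp(p)/(5.4289*exp(4*p) - 13.3276*exp(3*p) - 10.1342*exp(2*p) + 22.4796*exp(p) + 15.4449)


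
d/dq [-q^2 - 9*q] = -2*q - 9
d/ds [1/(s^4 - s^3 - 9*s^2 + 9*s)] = (-4*s^3 + 3*s^2 + 18*s - 9)/(s^2*(s^3 - s^2 - 9*s + 9)^2)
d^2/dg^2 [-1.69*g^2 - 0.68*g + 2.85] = -3.38000000000000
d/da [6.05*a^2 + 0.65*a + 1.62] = 12.1*a + 0.65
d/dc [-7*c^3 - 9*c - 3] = -21*c^2 - 9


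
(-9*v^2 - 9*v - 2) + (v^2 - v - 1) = -8*v^2 - 10*v - 3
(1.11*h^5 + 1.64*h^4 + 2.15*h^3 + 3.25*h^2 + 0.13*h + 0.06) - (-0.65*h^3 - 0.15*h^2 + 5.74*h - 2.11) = 1.11*h^5 + 1.64*h^4 + 2.8*h^3 + 3.4*h^2 - 5.61*h + 2.17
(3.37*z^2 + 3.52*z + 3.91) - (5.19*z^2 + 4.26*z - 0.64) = -1.82*z^2 - 0.74*z + 4.55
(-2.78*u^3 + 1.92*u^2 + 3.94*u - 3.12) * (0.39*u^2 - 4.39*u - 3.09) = -1.0842*u^5 + 12.953*u^4 + 1.698*u^3 - 24.4462*u^2 + 1.5222*u + 9.6408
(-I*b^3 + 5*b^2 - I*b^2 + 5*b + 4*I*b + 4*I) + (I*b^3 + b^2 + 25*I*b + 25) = 6*b^2 - I*b^2 + 5*b + 29*I*b + 25 + 4*I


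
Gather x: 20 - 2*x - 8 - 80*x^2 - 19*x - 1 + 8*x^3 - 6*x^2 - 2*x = 8*x^3 - 86*x^2 - 23*x + 11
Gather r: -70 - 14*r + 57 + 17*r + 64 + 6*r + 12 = 9*r + 63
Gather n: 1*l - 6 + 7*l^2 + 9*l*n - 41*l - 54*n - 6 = 7*l^2 - 40*l + n*(9*l - 54) - 12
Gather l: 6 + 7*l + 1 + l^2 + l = l^2 + 8*l + 7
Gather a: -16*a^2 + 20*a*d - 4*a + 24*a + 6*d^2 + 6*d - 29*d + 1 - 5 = -16*a^2 + a*(20*d + 20) + 6*d^2 - 23*d - 4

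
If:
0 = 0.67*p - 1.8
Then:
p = 2.69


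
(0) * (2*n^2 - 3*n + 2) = 0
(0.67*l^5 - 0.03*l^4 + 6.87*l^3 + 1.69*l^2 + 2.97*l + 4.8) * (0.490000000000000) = 0.3283*l^5 - 0.0147*l^4 + 3.3663*l^3 + 0.8281*l^2 + 1.4553*l + 2.352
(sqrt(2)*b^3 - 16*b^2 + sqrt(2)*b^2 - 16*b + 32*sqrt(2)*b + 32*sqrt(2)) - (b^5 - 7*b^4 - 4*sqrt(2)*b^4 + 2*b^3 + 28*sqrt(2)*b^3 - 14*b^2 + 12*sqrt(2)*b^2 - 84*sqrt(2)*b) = -b^5 + 4*sqrt(2)*b^4 + 7*b^4 - 27*sqrt(2)*b^3 - 2*b^3 - 11*sqrt(2)*b^2 - 2*b^2 - 16*b + 116*sqrt(2)*b + 32*sqrt(2)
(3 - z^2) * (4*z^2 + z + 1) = -4*z^4 - z^3 + 11*z^2 + 3*z + 3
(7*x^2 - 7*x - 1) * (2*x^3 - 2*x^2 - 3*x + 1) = 14*x^5 - 28*x^4 - 9*x^3 + 30*x^2 - 4*x - 1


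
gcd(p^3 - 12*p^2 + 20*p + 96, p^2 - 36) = p - 6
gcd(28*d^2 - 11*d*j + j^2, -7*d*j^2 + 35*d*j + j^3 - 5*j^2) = 7*d - j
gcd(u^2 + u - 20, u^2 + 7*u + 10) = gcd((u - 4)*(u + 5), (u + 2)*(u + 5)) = u + 5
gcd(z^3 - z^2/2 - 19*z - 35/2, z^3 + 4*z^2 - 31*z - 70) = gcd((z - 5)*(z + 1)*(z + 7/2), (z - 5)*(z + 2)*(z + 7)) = z - 5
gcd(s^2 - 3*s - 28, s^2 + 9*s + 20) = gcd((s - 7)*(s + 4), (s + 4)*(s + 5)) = s + 4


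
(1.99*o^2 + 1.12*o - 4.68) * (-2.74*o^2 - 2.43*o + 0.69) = -5.4526*o^4 - 7.9045*o^3 + 11.4747*o^2 + 12.1452*o - 3.2292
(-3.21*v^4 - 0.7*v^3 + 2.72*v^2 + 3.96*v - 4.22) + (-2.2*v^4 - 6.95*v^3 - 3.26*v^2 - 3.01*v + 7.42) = -5.41*v^4 - 7.65*v^3 - 0.54*v^2 + 0.95*v + 3.2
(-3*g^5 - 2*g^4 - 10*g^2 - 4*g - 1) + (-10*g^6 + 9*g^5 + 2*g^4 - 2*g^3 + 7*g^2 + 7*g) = -10*g^6 + 6*g^5 - 2*g^3 - 3*g^2 + 3*g - 1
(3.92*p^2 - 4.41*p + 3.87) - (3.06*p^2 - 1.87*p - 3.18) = 0.86*p^2 - 2.54*p + 7.05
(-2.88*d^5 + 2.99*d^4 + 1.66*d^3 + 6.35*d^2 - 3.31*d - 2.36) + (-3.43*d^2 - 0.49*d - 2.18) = -2.88*d^5 + 2.99*d^4 + 1.66*d^3 + 2.92*d^2 - 3.8*d - 4.54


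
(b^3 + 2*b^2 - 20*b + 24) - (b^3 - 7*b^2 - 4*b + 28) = 9*b^2 - 16*b - 4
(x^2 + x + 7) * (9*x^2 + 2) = 9*x^4 + 9*x^3 + 65*x^2 + 2*x + 14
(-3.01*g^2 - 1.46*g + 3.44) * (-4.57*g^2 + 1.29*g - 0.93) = 13.7557*g^4 + 2.7893*g^3 - 14.8049*g^2 + 5.7954*g - 3.1992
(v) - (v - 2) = 2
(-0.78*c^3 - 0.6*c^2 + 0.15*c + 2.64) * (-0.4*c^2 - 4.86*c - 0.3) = 0.312*c^5 + 4.0308*c^4 + 3.09*c^3 - 1.605*c^2 - 12.8754*c - 0.792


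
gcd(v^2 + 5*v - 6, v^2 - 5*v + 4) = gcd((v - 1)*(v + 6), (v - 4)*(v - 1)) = v - 1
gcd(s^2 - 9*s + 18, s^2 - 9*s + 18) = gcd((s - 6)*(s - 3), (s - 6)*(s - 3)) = s^2 - 9*s + 18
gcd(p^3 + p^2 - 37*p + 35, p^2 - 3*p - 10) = p - 5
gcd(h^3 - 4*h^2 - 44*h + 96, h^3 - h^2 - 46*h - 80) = h - 8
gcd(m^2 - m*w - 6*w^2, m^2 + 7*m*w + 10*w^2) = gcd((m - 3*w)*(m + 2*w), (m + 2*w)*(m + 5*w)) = m + 2*w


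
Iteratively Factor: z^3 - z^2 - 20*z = (z + 4)*(z^2 - 5*z) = z*(z + 4)*(z - 5)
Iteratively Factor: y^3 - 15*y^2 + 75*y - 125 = (y - 5)*(y^2 - 10*y + 25) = (y - 5)^2*(y - 5)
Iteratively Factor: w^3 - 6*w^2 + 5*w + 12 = (w + 1)*(w^2 - 7*w + 12) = (w - 3)*(w + 1)*(w - 4)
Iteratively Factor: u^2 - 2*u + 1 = (u - 1)*(u - 1)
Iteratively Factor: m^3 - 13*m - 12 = (m + 3)*(m^2 - 3*m - 4) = (m - 4)*(m + 3)*(m + 1)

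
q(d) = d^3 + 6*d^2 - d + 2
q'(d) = 3*d^2 + 12*d - 1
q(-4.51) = 36.82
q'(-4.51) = 5.90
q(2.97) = 78.15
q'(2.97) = 61.10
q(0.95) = 7.32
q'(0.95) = 13.11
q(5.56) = 353.80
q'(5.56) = 158.46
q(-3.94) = 37.92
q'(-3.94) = -1.71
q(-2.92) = 31.18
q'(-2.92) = -10.46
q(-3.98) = 37.98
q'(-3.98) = -1.24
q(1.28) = 12.65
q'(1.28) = 19.28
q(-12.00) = -850.00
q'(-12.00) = 287.00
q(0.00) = 2.00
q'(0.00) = -1.00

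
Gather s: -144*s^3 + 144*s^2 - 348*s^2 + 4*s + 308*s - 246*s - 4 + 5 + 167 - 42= -144*s^3 - 204*s^2 + 66*s + 126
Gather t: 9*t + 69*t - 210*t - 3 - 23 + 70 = 44 - 132*t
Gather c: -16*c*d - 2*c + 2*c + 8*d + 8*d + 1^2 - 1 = -16*c*d + 16*d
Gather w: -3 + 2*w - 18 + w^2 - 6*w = w^2 - 4*w - 21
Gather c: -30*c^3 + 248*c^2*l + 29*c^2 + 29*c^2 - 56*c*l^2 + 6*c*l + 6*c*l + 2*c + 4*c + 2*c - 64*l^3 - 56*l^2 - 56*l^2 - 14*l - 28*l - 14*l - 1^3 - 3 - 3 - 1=-30*c^3 + c^2*(248*l + 58) + c*(-56*l^2 + 12*l + 8) - 64*l^3 - 112*l^2 - 56*l - 8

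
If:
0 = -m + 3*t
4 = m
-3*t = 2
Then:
No Solution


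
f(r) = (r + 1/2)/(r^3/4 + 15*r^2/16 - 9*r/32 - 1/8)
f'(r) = (r + 1/2)*(-3*r^2/4 - 15*r/8 + 9/32)/(r^3/4 + 15*r^2/16 - 9*r/32 - 1/8)^2 + 1/(r^3/4 + 15*r^2/16 - 9*r/32 - 1/8) = 16*(-32*r^3 - 84*r^2 - 60*r + 1)/(64*r^6 + 480*r^5 + 756*r^4 - 604*r^3 - 159*r^2 + 72*r + 16)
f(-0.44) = 0.38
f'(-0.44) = 8.57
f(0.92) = 2.35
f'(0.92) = -6.42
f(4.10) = 0.15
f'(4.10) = -0.06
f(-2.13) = -0.71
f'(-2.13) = 0.17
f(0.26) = -5.83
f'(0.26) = -19.16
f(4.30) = 0.13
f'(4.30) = -0.05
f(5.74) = 0.08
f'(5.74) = -0.02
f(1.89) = 0.55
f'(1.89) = -0.51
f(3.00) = 0.25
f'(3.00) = -0.14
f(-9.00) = 0.08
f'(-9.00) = 0.02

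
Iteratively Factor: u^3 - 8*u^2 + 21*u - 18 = (u - 2)*(u^2 - 6*u + 9) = (u - 3)*(u - 2)*(u - 3)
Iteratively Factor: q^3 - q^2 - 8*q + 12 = (q - 2)*(q^2 + q - 6) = (q - 2)^2*(q + 3)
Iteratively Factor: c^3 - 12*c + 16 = (c - 2)*(c^2 + 2*c - 8) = (c - 2)*(c + 4)*(c - 2)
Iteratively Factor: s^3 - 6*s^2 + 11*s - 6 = (s - 2)*(s^2 - 4*s + 3) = (s - 3)*(s - 2)*(s - 1)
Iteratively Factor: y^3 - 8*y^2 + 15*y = (y - 3)*(y^2 - 5*y) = (y - 5)*(y - 3)*(y)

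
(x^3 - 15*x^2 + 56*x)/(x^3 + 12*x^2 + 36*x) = (x^2 - 15*x + 56)/(x^2 + 12*x + 36)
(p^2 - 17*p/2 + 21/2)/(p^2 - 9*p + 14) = (p - 3/2)/(p - 2)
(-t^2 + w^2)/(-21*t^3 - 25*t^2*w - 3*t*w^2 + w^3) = (t - w)/(21*t^2 + 4*t*w - w^2)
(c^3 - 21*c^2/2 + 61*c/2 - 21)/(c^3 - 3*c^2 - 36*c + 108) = (2*c^2 - 9*c + 7)/(2*(c^2 + 3*c - 18))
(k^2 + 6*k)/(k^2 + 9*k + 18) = k/(k + 3)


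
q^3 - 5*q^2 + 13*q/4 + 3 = (q - 4)*(q - 3/2)*(q + 1/2)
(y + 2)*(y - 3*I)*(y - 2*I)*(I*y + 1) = I*y^4 + 6*y^3 + 2*I*y^3 + 12*y^2 - 11*I*y^2 - 6*y - 22*I*y - 12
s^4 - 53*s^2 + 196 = (s - 7)*(s - 2)*(s + 2)*(s + 7)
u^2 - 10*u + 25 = (u - 5)^2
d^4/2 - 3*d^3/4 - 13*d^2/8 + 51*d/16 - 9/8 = (d/2 + 1)*(d - 3/2)^2*(d - 1/2)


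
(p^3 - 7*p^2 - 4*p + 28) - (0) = p^3 - 7*p^2 - 4*p + 28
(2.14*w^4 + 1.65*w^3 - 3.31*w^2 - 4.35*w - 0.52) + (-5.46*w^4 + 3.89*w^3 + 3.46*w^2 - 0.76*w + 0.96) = -3.32*w^4 + 5.54*w^3 + 0.15*w^2 - 5.11*w + 0.44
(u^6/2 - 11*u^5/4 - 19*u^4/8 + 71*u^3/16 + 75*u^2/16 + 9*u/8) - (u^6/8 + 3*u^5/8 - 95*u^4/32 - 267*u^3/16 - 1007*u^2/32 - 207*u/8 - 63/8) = 3*u^6/8 - 25*u^5/8 + 19*u^4/32 + 169*u^3/8 + 1157*u^2/32 + 27*u + 63/8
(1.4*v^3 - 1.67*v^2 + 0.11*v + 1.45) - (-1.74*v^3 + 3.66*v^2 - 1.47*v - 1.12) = 3.14*v^3 - 5.33*v^2 + 1.58*v + 2.57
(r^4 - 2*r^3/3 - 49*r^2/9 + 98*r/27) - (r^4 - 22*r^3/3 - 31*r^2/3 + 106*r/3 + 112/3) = 20*r^3/3 + 44*r^2/9 - 856*r/27 - 112/3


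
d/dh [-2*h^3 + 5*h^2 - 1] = 2*h*(5 - 3*h)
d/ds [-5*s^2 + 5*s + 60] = 5 - 10*s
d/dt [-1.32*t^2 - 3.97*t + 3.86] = -2.64*t - 3.97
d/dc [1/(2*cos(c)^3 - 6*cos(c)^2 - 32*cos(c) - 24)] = (3*cos(c)^2 - 6*cos(c) - 16)*sin(c)/(2*(cos(c) - 6)^2*(cos(c) + 1)^2*(cos(c) + 2)^2)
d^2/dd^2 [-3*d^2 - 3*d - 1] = -6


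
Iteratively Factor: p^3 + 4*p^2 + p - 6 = (p + 3)*(p^2 + p - 2) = (p - 1)*(p + 3)*(p + 2)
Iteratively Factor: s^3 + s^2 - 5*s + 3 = (s + 3)*(s^2 - 2*s + 1) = (s - 1)*(s + 3)*(s - 1)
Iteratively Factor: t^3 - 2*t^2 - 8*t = (t - 4)*(t^2 + 2*t) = t*(t - 4)*(t + 2)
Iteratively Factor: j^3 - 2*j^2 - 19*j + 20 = (j + 4)*(j^2 - 6*j + 5) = (j - 1)*(j + 4)*(j - 5)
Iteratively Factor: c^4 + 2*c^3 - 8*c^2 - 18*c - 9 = (c + 3)*(c^3 - c^2 - 5*c - 3) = (c - 3)*(c + 3)*(c^2 + 2*c + 1) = (c - 3)*(c + 1)*(c + 3)*(c + 1)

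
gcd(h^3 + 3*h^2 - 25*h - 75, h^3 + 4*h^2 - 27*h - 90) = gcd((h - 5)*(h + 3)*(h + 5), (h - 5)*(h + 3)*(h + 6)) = h^2 - 2*h - 15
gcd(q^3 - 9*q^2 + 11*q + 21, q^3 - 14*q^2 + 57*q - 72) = q - 3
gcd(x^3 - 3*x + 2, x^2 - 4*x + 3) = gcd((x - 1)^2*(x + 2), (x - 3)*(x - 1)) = x - 1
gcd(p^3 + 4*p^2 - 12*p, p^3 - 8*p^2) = p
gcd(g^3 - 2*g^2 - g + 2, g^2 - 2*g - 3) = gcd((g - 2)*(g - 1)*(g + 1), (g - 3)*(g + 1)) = g + 1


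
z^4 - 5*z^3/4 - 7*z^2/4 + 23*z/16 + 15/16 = (z - 3/2)*(z - 5/4)*(z + 1/2)*(z + 1)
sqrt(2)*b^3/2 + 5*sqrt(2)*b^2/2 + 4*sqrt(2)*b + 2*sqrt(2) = (b + 1)*(b + 2)*(sqrt(2)*b/2 + sqrt(2))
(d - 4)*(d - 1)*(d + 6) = d^3 + d^2 - 26*d + 24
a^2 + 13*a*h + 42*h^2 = (a + 6*h)*(a + 7*h)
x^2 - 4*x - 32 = (x - 8)*(x + 4)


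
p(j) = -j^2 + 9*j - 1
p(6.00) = 17.00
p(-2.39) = -28.22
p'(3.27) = 2.46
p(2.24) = 14.14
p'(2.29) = 4.42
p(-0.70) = -7.79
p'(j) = 9 - 2*j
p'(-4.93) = 18.86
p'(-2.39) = 13.78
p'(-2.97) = 14.94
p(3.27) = 17.74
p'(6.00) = -3.00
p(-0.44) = -5.15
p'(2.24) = 4.52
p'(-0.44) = 9.88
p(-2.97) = -36.55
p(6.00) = 17.00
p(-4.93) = -69.67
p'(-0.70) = 10.40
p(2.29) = 14.37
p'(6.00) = -3.00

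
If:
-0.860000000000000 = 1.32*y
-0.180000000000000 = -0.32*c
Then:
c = 0.56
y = -0.65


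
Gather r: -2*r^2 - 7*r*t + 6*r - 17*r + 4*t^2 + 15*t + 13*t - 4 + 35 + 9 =-2*r^2 + r*(-7*t - 11) + 4*t^2 + 28*t + 40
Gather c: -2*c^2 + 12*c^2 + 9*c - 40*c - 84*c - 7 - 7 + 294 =10*c^2 - 115*c + 280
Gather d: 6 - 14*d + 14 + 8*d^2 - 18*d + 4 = 8*d^2 - 32*d + 24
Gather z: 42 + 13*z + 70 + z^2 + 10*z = z^2 + 23*z + 112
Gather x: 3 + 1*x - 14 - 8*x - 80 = -7*x - 91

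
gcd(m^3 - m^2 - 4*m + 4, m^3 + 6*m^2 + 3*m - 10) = m^2 + m - 2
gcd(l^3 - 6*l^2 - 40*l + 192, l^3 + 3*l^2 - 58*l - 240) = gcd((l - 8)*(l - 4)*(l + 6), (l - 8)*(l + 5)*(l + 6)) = l^2 - 2*l - 48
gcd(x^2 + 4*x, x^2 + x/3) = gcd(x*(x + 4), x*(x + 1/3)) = x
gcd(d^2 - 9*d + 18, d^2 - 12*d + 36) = d - 6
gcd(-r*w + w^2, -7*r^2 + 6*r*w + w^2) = r - w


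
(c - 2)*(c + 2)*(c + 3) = c^3 + 3*c^2 - 4*c - 12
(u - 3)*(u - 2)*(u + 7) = u^3 + 2*u^2 - 29*u + 42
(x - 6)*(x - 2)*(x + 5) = x^3 - 3*x^2 - 28*x + 60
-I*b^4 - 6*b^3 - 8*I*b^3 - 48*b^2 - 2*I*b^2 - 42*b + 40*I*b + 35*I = (b + 7)*(b - 5*I)*(b - I)*(-I*b - I)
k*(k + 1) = k^2 + k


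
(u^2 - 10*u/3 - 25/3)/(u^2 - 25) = (u + 5/3)/(u + 5)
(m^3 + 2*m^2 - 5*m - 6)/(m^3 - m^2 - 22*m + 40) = (m^2 + 4*m + 3)/(m^2 + m - 20)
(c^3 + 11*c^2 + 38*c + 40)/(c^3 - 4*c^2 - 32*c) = (c^2 + 7*c + 10)/(c*(c - 8))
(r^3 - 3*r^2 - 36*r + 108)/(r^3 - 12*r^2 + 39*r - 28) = (r^3 - 3*r^2 - 36*r + 108)/(r^3 - 12*r^2 + 39*r - 28)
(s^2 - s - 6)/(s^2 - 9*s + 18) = (s + 2)/(s - 6)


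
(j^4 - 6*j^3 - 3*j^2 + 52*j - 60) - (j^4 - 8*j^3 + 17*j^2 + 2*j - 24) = 2*j^3 - 20*j^2 + 50*j - 36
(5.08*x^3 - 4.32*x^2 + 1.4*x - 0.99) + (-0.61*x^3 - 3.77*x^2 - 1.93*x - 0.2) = 4.47*x^3 - 8.09*x^2 - 0.53*x - 1.19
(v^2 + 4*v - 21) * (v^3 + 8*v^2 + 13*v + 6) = v^5 + 12*v^4 + 24*v^3 - 110*v^2 - 249*v - 126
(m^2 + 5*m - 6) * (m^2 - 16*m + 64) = m^4 - 11*m^3 - 22*m^2 + 416*m - 384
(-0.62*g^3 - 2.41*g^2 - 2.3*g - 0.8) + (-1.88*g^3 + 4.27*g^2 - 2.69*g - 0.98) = -2.5*g^3 + 1.86*g^2 - 4.99*g - 1.78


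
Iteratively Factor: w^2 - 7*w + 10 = (w - 2)*(w - 5)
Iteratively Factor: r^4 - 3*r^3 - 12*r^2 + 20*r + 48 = (r + 2)*(r^3 - 5*r^2 - 2*r + 24) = (r - 4)*(r + 2)*(r^2 - r - 6) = (r - 4)*(r - 3)*(r + 2)*(r + 2)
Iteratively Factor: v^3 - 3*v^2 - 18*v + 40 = (v + 4)*(v^2 - 7*v + 10) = (v - 5)*(v + 4)*(v - 2)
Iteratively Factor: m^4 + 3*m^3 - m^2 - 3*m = (m + 3)*(m^3 - m) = (m + 1)*(m + 3)*(m^2 - m) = m*(m + 1)*(m + 3)*(m - 1)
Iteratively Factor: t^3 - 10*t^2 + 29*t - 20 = (t - 1)*(t^2 - 9*t + 20) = (t - 4)*(t - 1)*(t - 5)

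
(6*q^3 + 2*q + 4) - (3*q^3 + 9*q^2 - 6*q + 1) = 3*q^3 - 9*q^2 + 8*q + 3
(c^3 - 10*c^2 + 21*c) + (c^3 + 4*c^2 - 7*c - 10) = 2*c^3 - 6*c^2 + 14*c - 10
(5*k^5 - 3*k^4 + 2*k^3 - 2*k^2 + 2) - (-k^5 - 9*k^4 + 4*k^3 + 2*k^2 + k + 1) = 6*k^5 + 6*k^4 - 2*k^3 - 4*k^2 - k + 1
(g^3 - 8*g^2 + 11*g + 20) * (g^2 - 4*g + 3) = g^5 - 12*g^4 + 46*g^3 - 48*g^2 - 47*g + 60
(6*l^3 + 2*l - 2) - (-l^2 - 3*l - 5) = 6*l^3 + l^2 + 5*l + 3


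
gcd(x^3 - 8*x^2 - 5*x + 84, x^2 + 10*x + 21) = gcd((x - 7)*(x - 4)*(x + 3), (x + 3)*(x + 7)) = x + 3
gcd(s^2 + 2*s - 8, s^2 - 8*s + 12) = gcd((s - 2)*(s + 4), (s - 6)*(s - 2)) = s - 2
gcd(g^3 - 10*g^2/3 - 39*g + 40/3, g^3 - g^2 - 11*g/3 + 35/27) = g - 1/3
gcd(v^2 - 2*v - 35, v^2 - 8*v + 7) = v - 7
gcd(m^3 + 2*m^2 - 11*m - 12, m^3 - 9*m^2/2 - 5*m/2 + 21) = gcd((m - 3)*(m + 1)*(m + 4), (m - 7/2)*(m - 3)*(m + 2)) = m - 3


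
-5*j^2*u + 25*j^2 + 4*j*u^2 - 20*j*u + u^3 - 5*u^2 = (-j + u)*(5*j + u)*(u - 5)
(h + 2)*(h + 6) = h^2 + 8*h + 12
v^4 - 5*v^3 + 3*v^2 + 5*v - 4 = (v - 4)*(v - 1)^2*(v + 1)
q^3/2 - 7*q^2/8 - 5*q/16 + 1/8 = (q/2 + 1/4)*(q - 2)*(q - 1/4)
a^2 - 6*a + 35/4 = (a - 7/2)*(a - 5/2)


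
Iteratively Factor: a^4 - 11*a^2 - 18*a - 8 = (a - 4)*(a^3 + 4*a^2 + 5*a + 2) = (a - 4)*(a + 2)*(a^2 + 2*a + 1) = (a - 4)*(a + 1)*(a + 2)*(a + 1)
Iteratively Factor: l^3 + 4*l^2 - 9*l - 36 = (l - 3)*(l^2 + 7*l + 12) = (l - 3)*(l + 3)*(l + 4)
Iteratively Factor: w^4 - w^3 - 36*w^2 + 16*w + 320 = (w + 4)*(w^3 - 5*w^2 - 16*w + 80) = (w - 4)*(w + 4)*(w^2 - w - 20) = (w - 4)*(w + 4)^2*(w - 5)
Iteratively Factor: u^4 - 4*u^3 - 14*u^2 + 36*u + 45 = (u + 1)*(u^3 - 5*u^2 - 9*u + 45) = (u - 3)*(u + 1)*(u^2 - 2*u - 15) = (u - 3)*(u + 1)*(u + 3)*(u - 5)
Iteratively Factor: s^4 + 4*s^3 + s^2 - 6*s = (s + 3)*(s^3 + s^2 - 2*s) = (s - 1)*(s + 3)*(s^2 + 2*s) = s*(s - 1)*(s + 3)*(s + 2)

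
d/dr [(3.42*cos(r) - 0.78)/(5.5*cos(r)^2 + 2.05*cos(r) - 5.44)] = (18.81*cos(r)^2 - 8.58*cos(r) + 17.0058)*sin(r)/(30.25*cos(r)^4 + 22.55*cos(r)^3 - 55.6375*cos(r)^2 - 22.304*cos(r) + 29.5936)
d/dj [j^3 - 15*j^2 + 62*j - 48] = 3*j^2 - 30*j + 62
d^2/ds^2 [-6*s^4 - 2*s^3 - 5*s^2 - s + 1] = -72*s^2 - 12*s - 10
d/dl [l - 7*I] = 1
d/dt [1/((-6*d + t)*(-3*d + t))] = (9*d - 2*t)/((3*d - t)^2*(6*d - t)^2)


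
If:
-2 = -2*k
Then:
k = 1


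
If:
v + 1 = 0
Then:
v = -1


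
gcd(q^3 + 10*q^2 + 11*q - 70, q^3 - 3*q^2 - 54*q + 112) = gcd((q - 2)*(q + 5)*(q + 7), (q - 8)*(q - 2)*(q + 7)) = q^2 + 5*q - 14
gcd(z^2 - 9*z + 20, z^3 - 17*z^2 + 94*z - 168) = z - 4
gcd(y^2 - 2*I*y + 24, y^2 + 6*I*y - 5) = 1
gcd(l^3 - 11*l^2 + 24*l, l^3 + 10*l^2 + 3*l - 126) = l - 3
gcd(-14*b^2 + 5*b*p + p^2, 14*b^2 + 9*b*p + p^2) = 7*b + p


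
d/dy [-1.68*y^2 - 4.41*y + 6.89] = -3.36*y - 4.41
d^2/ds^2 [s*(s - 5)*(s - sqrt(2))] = 6*s - 10 - 2*sqrt(2)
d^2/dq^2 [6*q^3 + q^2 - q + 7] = 36*q + 2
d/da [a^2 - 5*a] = 2*a - 5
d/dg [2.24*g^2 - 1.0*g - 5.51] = 4.48*g - 1.0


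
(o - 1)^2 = o^2 - 2*o + 1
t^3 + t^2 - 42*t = t*(t - 6)*(t + 7)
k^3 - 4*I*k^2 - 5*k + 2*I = (k - 2*I)*(k - I)^2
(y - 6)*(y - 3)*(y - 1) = y^3 - 10*y^2 + 27*y - 18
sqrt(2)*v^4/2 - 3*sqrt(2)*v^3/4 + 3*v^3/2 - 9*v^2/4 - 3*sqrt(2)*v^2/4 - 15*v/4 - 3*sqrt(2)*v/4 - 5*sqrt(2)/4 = (v - 5/2)*(v + 1)*(v + sqrt(2)/2)*(sqrt(2)*v/2 + 1)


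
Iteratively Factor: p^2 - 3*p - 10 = (p + 2)*(p - 5)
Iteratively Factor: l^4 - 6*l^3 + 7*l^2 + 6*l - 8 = (l + 1)*(l^3 - 7*l^2 + 14*l - 8) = (l - 4)*(l + 1)*(l^2 - 3*l + 2) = (l - 4)*(l - 1)*(l + 1)*(l - 2)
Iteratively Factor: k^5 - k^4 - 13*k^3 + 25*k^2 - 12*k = (k)*(k^4 - k^3 - 13*k^2 + 25*k - 12) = k*(k - 1)*(k^3 - 13*k + 12) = k*(k - 1)^2*(k^2 + k - 12) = k*(k - 3)*(k - 1)^2*(k + 4)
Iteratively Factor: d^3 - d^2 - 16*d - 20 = (d + 2)*(d^2 - 3*d - 10) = (d + 2)^2*(d - 5)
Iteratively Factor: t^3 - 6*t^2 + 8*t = (t - 2)*(t^2 - 4*t) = (t - 4)*(t - 2)*(t)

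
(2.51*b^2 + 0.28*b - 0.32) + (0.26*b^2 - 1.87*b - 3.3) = 2.77*b^2 - 1.59*b - 3.62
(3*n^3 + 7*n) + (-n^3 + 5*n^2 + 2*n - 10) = 2*n^3 + 5*n^2 + 9*n - 10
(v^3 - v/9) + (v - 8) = v^3 + 8*v/9 - 8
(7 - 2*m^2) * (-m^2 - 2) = 2*m^4 - 3*m^2 - 14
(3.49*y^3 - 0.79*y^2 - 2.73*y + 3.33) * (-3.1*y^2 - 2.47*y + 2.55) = -10.819*y^5 - 6.1713*y^4 + 19.3138*y^3 - 5.5944*y^2 - 15.1866*y + 8.4915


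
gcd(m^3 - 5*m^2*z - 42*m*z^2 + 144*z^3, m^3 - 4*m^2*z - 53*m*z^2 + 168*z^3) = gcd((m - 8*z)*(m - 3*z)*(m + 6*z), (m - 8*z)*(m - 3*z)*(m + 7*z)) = m^2 - 11*m*z + 24*z^2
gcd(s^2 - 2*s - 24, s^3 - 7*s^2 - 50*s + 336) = s - 6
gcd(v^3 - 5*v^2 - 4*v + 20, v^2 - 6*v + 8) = v - 2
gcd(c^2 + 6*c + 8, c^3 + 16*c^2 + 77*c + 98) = c + 2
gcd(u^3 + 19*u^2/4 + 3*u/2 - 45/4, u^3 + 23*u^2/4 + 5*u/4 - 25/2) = u - 5/4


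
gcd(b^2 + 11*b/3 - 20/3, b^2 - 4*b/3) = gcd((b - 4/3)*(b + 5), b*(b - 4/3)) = b - 4/3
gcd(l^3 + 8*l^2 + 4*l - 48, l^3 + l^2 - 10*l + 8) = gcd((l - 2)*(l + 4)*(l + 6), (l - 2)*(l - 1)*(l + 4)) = l^2 + 2*l - 8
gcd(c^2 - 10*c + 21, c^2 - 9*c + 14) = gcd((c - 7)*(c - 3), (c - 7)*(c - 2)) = c - 7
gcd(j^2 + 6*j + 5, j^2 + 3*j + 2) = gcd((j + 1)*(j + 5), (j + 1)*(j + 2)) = j + 1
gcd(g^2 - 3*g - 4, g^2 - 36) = 1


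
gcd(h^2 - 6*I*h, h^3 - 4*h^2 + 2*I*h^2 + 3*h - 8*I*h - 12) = 1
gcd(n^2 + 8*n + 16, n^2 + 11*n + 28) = n + 4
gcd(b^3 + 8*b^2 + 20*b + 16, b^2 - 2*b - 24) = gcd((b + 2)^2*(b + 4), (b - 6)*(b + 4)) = b + 4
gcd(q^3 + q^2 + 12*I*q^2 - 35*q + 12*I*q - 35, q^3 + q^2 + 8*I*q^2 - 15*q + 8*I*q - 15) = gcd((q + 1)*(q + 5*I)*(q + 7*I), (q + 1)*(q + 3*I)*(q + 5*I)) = q^2 + q*(1 + 5*I) + 5*I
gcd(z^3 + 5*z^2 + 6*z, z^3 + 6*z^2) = z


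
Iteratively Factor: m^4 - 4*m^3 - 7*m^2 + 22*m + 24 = (m - 3)*(m^3 - m^2 - 10*m - 8) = (m - 3)*(m + 2)*(m^2 - 3*m - 4) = (m - 3)*(m + 1)*(m + 2)*(m - 4)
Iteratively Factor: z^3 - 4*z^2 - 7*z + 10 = (z + 2)*(z^2 - 6*z + 5) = (z - 1)*(z + 2)*(z - 5)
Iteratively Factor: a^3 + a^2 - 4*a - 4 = (a + 1)*(a^2 - 4) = (a - 2)*(a + 1)*(a + 2)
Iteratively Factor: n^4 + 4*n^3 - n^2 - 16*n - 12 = (n - 2)*(n^3 + 6*n^2 + 11*n + 6) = (n - 2)*(n + 2)*(n^2 + 4*n + 3) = (n - 2)*(n + 1)*(n + 2)*(n + 3)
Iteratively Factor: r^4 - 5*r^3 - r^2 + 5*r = (r + 1)*(r^3 - 6*r^2 + 5*r) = (r - 5)*(r + 1)*(r^2 - r) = (r - 5)*(r - 1)*(r + 1)*(r)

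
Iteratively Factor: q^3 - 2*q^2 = (q - 2)*(q^2) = q*(q - 2)*(q)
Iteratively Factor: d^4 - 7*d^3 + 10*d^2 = (d - 5)*(d^3 - 2*d^2) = d*(d - 5)*(d^2 - 2*d) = d*(d - 5)*(d - 2)*(d)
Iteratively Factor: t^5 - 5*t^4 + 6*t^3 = (t)*(t^4 - 5*t^3 + 6*t^2) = t*(t - 2)*(t^3 - 3*t^2) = t*(t - 3)*(t - 2)*(t^2) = t^2*(t - 3)*(t - 2)*(t)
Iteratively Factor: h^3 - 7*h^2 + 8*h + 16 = (h - 4)*(h^2 - 3*h - 4) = (h - 4)^2*(h + 1)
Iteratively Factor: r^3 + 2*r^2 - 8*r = (r)*(r^2 + 2*r - 8) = r*(r + 4)*(r - 2)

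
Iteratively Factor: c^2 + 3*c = (c)*(c + 3)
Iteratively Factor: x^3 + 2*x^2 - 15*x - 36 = (x + 3)*(x^2 - x - 12) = (x + 3)^2*(x - 4)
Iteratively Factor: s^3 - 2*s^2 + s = (s - 1)*(s^2 - s) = (s - 1)^2*(s)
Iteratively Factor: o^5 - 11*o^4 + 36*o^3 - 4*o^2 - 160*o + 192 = (o - 4)*(o^4 - 7*o^3 + 8*o^2 + 28*o - 48) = (o - 4)*(o - 3)*(o^3 - 4*o^2 - 4*o + 16) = (o - 4)*(o - 3)*(o - 2)*(o^2 - 2*o - 8) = (o - 4)^2*(o - 3)*(o - 2)*(o + 2)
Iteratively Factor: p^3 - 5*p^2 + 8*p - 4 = (p - 2)*(p^2 - 3*p + 2) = (p - 2)*(p - 1)*(p - 2)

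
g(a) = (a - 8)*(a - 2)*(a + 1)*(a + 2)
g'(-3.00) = -197.00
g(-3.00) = 110.00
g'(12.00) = 3628.00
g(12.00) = 7280.00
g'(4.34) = -144.72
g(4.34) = -289.95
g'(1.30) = -29.90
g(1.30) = 35.60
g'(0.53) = 9.98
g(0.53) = 42.51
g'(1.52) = -42.95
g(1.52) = 27.59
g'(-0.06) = 29.36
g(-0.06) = 30.28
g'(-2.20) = -63.43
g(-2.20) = 10.28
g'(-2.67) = -133.76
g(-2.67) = 55.75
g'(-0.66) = 33.54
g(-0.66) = 10.50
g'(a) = (a - 8)*(a - 2)*(a + 1) + (a - 8)*(a - 2)*(a + 2) + (a - 8)*(a + 1)*(a + 2) + (a - 2)*(a + 1)*(a + 2) = 4*a^3 - 21*a^2 - 24*a + 28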